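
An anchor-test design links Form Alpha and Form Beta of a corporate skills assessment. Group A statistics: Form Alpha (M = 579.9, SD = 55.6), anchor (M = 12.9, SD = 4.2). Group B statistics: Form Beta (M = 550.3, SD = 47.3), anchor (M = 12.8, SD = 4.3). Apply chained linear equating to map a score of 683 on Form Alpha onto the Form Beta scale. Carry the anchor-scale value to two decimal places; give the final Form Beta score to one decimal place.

637.1

Form Alpha → anchor (Group A): v = (4.2/55.6)(683 − 579.9) + 12.9 = 20.69
anchor → Form Beta (Group B): y = (47.3/4.3)(20.69 − 12.8) + 550.3 = 637.1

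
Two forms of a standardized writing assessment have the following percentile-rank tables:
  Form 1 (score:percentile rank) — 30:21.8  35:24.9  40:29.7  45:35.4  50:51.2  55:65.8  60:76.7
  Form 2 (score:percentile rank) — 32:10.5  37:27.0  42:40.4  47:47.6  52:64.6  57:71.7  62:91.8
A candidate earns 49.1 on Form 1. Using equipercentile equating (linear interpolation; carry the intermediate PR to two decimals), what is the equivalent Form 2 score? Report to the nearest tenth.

47.2

PR of 49.1 on Form 1: 35.4 + (49.1 − 45)/(50 − 45) × (51.2 − 35.4) = 48.36
On Form 2, PR 48.36 falls between score 47 (PR 47.6) and 52 (PR 64.6).
Interpolate: 47 + (48.36 − 47.6)/(64.6 − 47.6) × (52 − 47) = 47.2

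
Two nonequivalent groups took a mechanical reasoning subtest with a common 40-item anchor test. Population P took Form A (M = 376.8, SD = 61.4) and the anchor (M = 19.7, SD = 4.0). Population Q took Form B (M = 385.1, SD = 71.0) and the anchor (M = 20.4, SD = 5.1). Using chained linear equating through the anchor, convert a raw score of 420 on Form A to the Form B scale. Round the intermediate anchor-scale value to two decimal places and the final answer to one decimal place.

Form A → anchor (Population P): v = (4.0/61.4)(420 − 376.8) + 19.7 = 22.51
anchor → Form B (Population Q): y = (71.0/5.1)(22.51 − 20.4) + 385.1 = 414.5

414.5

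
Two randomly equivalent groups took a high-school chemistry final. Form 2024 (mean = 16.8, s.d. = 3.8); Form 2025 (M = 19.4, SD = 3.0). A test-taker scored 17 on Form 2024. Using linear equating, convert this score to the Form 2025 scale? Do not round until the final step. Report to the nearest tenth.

19.6

Linear equating: y = (SD_Y/SD_X)(x − M_X) + M_Y
y = (3.0/3.8)(17 − 16.8) + 19.4
y = 0.789474 × 0.2 + 19.4 = 0.1579 + 19.4 = 19.6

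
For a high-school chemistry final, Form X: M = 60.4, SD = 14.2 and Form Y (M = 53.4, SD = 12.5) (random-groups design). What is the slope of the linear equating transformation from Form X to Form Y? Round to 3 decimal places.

A = SD_Y / SD_X = 12.5 / 14.2 = 0.880

0.880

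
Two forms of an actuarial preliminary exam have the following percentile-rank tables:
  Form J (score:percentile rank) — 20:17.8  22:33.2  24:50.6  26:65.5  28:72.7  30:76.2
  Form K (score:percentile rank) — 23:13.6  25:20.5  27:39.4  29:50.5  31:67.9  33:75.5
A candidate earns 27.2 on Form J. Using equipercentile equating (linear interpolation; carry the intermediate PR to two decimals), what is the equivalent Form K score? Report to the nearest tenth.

31.5

PR of 27.2 on Form J: 65.5 + (27.2 − 26)/(28 − 26) × (72.7 − 65.5) = 69.82
On Form K, PR 69.82 falls between score 31 (PR 67.9) and 33 (PR 75.5).
Interpolate: 31 + (69.82 − 67.9)/(75.5 − 67.9) × (33 − 31) = 31.5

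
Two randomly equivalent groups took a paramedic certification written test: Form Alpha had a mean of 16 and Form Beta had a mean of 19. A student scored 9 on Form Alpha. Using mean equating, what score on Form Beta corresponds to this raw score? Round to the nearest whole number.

12

Mean equating: y = x + (M_Y − M_X) = 9 + (19 − 16) = 12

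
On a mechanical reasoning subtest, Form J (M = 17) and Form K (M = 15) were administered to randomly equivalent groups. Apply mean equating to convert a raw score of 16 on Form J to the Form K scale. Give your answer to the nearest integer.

14

Mean equating: y = x + (M_Y − M_X) = 16 + (15 − 17) = 14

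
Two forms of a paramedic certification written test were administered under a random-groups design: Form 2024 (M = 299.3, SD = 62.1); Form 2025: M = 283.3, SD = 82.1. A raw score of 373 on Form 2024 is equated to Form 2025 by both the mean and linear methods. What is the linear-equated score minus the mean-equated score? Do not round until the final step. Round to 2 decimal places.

Mean-equated: 373 + (283.3 − 299.3) = 357.00
Linear-equated: (82.1/62.1)(373 − 299.3) + 283.3 = 380.736
Difference = 380.736 − 357.00 = 23.74

23.74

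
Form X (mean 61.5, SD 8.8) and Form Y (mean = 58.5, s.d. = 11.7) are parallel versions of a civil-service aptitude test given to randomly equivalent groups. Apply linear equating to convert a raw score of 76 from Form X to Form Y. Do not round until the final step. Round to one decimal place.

Linear equating: y = (SD_Y/SD_X)(x − M_X) + M_Y
y = (11.7/8.8)(76 − 61.5) + 58.5
y = 1.329545 × 14.5 + 58.5 = 19.2784 + 58.5 = 77.8

77.8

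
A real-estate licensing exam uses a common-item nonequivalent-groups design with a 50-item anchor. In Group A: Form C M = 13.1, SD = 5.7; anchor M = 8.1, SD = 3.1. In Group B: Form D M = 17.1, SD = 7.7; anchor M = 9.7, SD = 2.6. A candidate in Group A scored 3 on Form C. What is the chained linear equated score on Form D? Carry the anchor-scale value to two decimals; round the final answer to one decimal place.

Form C → anchor (Group A): v = (3.1/5.7)(3 − 13.1) + 8.1 = 2.61
anchor → Form D (Group B): y = (7.7/2.6)(2.61 − 9.7) + 17.1 = -3.9

-3.9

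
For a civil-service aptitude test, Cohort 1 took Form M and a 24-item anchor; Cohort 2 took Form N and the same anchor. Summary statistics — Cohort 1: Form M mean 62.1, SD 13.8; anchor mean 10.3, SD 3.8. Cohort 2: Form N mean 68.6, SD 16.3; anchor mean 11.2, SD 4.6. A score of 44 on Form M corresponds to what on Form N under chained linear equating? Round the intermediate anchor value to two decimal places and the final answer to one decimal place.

47.8

Form M → anchor (Cohort 1): v = (3.8/13.8)(44 − 62.1) + 10.3 = 5.32
anchor → Form N (Cohort 2): y = (16.3/4.6)(5.32 − 11.2) + 68.6 = 47.8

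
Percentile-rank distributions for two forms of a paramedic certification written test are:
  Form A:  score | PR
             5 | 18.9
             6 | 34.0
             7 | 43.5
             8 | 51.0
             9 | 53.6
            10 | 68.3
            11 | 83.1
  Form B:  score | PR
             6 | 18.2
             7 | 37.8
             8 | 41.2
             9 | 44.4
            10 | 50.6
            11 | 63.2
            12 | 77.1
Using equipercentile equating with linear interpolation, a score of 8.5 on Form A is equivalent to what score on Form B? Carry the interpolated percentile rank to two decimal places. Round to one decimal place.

10.1

PR of 8.5 on Form A: 51.0 + (8.5 − 8)/(9 − 8) × (53.6 − 51.0) = 52.30
On Form B, PR 52.30 falls between score 10 (PR 50.6) and 11 (PR 63.2).
Interpolate: 10 + (52.30 − 50.6)/(63.2 − 50.6) × (11 − 10) = 10.1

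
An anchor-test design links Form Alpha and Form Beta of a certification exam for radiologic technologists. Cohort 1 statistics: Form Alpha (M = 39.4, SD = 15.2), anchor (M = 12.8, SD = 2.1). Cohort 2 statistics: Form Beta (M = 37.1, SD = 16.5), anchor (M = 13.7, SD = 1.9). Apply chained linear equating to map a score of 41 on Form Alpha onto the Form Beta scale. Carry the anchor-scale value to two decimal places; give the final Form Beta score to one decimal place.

31.2

Form Alpha → anchor (Cohort 1): v = (2.1/15.2)(41 − 39.4) + 12.8 = 13.02
anchor → Form Beta (Cohort 2): y = (16.5/1.9)(13.02 − 13.7) + 37.1 = 31.2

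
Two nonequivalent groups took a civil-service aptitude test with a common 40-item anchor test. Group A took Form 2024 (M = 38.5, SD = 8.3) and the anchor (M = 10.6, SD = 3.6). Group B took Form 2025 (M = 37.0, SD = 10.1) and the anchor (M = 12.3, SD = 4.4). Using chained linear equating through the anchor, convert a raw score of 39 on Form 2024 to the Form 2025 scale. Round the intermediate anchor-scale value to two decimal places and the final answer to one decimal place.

33.6

Form 2024 → anchor (Group A): v = (3.6/8.3)(39 − 38.5) + 10.6 = 10.82
anchor → Form 2025 (Group B): y = (10.1/4.4)(10.82 − 12.3) + 37.0 = 33.6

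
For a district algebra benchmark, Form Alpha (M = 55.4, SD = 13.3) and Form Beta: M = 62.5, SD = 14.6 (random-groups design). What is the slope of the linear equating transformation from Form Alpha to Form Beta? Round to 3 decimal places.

1.098

A = SD_Y / SD_X = 14.6 / 13.3 = 1.098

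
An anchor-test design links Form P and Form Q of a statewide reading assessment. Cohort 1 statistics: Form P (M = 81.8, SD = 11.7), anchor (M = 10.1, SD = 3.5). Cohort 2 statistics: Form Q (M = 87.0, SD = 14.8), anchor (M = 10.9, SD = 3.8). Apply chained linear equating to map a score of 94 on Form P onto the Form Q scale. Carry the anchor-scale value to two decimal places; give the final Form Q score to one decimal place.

Form P → anchor (Cohort 1): v = (3.5/11.7)(94 − 81.8) + 10.1 = 13.75
anchor → Form Q (Cohort 2): y = (14.8/3.8)(13.75 − 10.9) + 87.0 = 98.1

98.1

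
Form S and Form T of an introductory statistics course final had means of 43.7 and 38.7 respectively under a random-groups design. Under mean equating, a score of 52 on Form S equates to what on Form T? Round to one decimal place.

47.0

Mean equating: y = x + (M_Y − M_X) = 52 + (38.7 − 43.7) = 47.0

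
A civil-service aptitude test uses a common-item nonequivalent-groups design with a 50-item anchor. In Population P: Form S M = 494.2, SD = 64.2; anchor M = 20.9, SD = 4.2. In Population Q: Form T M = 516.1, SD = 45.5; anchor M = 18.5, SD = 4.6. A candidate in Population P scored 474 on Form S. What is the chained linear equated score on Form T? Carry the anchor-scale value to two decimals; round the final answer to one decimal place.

Form S → anchor (Population P): v = (4.2/64.2)(474 − 494.2) + 20.9 = 19.58
anchor → Form T (Population Q): y = (45.5/4.6)(19.58 − 18.5) + 516.1 = 526.8

526.8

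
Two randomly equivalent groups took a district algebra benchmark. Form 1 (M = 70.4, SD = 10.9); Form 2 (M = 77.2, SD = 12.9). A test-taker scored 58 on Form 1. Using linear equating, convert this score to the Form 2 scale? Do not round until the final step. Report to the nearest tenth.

Linear equating: y = (SD_Y/SD_X)(x − M_X) + M_Y
y = (12.9/10.9)(58 − 70.4) + 77.2
y = 1.183486 × -12.4 + 77.2 = -14.6752 + 77.2 = 62.5

62.5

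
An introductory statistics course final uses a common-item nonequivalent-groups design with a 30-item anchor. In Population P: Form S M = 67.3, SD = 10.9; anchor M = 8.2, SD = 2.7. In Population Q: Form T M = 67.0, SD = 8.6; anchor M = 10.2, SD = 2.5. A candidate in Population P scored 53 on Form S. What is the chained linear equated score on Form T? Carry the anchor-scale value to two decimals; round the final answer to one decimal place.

47.9

Form S → anchor (Population P): v = (2.7/10.9)(53 − 67.3) + 8.2 = 4.66
anchor → Form T (Population Q): y = (8.6/2.5)(4.66 − 10.2) + 67.0 = 47.9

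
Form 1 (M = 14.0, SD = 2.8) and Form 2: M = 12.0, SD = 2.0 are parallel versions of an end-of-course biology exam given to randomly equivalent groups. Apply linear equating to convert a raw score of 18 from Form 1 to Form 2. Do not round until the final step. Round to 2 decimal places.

Linear equating: y = (SD_Y/SD_X)(x − M_X) + M_Y
y = (2.0/2.8)(18 − 14.0) + 12.0
y = 0.714286 × 4.0 + 12.0 = 2.8571 + 12.0 = 14.86

14.86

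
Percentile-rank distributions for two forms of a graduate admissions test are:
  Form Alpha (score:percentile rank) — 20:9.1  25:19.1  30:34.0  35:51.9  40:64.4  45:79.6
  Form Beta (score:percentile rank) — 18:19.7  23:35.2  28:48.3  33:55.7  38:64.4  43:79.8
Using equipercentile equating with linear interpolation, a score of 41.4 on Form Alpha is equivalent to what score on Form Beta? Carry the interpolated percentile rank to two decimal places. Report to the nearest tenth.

PR of 41.4 on Form Alpha: 64.4 + (41.4 − 40)/(45 − 40) × (79.6 − 64.4) = 68.66
On Form Beta, PR 68.66 falls between score 38 (PR 64.4) and 43 (PR 79.8).
Interpolate: 38 + (68.66 − 64.4)/(79.8 − 64.4) × (43 − 38) = 39.4

39.4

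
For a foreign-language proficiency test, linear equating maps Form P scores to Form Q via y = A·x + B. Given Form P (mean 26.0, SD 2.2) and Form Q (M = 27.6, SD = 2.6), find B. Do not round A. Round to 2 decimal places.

-3.13

A = SD_Y / SD_X = 2.6 / 2.2 = 1.181818
B = M_Y − A·M_X = 27.6 − 1.181818 × 26.0 = -3.13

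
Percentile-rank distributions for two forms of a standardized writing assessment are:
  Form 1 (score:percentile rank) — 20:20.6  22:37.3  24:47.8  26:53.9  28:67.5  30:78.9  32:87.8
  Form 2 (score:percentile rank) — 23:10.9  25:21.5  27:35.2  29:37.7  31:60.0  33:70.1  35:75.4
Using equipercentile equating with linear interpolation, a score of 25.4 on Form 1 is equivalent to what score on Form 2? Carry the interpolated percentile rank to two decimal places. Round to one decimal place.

PR of 25.4 on Form 1: 47.8 + (25.4 − 24)/(26 − 24) × (53.9 − 47.8) = 52.07
On Form 2, PR 52.07 falls between score 29 (PR 37.7) and 31 (PR 60.0).
Interpolate: 29 + (52.07 − 37.7)/(60.0 − 37.7) × (31 − 29) = 30.3

30.3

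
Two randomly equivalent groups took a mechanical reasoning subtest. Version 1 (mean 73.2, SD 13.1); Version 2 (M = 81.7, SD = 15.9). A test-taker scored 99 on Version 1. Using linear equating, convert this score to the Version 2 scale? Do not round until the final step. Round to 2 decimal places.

113.01

Linear equating: y = (SD_Y/SD_X)(x − M_X) + M_Y
y = (15.9/13.1)(99 − 73.2) + 81.7
y = 1.213740 × 25.8 + 81.7 = 31.3145 + 81.7 = 113.01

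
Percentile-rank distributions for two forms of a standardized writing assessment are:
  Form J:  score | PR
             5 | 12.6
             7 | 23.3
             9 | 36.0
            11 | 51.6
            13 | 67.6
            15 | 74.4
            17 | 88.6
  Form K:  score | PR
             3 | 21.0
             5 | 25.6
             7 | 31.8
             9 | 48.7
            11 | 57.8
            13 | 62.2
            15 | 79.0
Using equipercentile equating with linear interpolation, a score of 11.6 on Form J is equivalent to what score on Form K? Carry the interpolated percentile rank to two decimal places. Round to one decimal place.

PR of 11.6 on Form J: 51.6 + (11.6 − 11)/(13 − 11) × (67.6 − 51.6) = 56.40
On Form K, PR 56.40 falls between score 9 (PR 48.7) and 11 (PR 57.8).
Interpolate: 9 + (56.40 − 48.7)/(57.8 − 48.7) × (11 − 9) = 10.7

10.7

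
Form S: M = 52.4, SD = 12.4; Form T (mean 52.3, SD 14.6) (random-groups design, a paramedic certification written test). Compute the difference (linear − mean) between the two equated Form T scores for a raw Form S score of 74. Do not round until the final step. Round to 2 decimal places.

3.83

Mean-equated: 74 + (52.3 − 52.4) = 73.90
Linear-equated: (14.6/12.4)(74 − 52.4) + 52.3 = 77.732
Difference = 77.732 − 73.90 = 3.83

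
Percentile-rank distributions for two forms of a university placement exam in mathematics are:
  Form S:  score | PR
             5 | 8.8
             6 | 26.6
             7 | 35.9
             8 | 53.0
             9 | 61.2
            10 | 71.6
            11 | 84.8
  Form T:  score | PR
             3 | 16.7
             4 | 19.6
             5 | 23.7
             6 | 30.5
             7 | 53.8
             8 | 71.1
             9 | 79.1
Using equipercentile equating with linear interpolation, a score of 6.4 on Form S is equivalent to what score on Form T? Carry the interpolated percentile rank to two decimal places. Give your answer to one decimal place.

6.0

PR of 6.4 on Form S: 26.6 + (6.4 − 6)/(7 − 6) × (35.9 − 26.6) = 30.32
On Form T, PR 30.32 falls between score 5 (PR 23.7) and 6 (PR 30.5).
Interpolate: 5 + (30.32 − 23.7)/(30.5 − 23.7) × (6 − 5) = 6.0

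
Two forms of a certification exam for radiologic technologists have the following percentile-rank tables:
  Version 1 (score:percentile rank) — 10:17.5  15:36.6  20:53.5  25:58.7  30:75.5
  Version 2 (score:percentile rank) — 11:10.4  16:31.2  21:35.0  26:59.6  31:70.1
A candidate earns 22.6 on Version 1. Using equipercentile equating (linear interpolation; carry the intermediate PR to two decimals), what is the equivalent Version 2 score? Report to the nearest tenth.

PR of 22.6 on Version 1: 53.5 + (22.6 − 20)/(25 − 20) × (58.7 − 53.5) = 56.20
On Version 2, PR 56.20 falls between score 21 (PR 35.0) and 26 (PR 59.6).
Interpolate: 21 + (56.20 − 35.0)/(59.6 − 35.0) × (26 − 21) = 25.3

25.3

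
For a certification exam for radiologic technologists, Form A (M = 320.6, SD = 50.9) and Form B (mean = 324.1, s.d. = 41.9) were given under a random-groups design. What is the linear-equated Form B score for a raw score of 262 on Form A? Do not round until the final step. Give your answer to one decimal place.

275.9

Linear equating: y = (SD_Y/SD_X)(x − M_X) + M_Y
y = (41.9/50.9)(262 − 320.6) + 324.1
y = 0.823183 × -58.6 + 324.1 = -48.2385 + 324.1 = 275.9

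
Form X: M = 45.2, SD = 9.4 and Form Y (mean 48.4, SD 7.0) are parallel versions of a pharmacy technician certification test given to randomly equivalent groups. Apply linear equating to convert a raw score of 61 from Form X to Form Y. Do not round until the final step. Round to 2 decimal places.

Linear equating: y = (SD_Y/SD_X)(x − M_X) + M_Y
y = (7.0/9.4)(61 − 45.2) + 48.4
y = 0.744681 × 15.8 + 48.4 = 11.7660 + 48.4 = 60.17

60.17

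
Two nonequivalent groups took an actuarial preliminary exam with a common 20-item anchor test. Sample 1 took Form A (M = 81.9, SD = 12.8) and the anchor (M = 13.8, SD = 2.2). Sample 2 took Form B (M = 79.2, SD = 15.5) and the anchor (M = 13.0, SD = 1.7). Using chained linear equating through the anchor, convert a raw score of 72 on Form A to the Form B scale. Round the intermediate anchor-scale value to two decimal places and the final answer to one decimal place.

Form A → anchor (Sample 1): v = (2.2/12.8)(72 − 81.9) + 13.8 = 12.10
anchor → Form B (Sample 2): y = (15.5/1.7)(12.10 − 13.0) + 79.2 = 71.0

71.0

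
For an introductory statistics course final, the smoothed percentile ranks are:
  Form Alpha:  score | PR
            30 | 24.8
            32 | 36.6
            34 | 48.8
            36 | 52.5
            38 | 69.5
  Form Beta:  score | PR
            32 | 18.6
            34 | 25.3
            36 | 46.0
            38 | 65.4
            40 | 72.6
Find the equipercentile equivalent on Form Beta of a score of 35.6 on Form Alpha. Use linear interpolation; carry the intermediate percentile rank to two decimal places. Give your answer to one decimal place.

PR of 35.6 on Form Alpha: 48.8 + (35.6 − 34)/(36 − 34) × (52.5 − 48.8) = 51.76
On Form Beta, PR 51.76 falls between score 36 (PR 46.0) and 38 (PR 65.4).
Interpolate: 36 + (51.76 − 46.0)/(65.4 − 46.0) × (38 − 36) = 36.6

36.6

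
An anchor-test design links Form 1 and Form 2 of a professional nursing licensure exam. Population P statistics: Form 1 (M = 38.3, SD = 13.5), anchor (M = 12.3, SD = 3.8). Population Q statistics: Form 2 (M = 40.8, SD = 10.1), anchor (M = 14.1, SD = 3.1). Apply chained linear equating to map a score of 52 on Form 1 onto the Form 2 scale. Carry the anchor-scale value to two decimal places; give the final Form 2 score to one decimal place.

47.5

Form 1 → anchor (Population P): v = (3.8/13.5)(52 − 38.3) + 12.3 = 16.16
anchor → Form 2 (Population Q): y = (10.1/3.1)(16.16 − 14.1) + 40.8 = 47.5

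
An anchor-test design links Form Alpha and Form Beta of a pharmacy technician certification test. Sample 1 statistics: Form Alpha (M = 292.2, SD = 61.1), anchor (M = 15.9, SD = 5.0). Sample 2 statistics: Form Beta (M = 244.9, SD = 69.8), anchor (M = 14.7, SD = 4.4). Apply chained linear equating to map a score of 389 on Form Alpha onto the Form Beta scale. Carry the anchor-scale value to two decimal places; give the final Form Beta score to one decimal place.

389.6

Form Alpha → anchor (Sample 1): v = (5.0/61.1)(389 − 292.2) + 15.9 = 23.82
anchor → Form Beta (Sample 2): y = (69.8/4.4)(23.82 − 14.7) + 244.9 = 389.6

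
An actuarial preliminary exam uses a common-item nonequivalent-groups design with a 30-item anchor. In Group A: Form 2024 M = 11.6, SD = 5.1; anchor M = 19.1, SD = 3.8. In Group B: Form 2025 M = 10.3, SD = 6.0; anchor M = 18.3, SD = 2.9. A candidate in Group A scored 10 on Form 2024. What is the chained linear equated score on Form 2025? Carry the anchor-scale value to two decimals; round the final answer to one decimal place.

9.5

Form 2024 → anchor (Group A): v = (3.8/5.1)(10 − 11.6) + 19.1 = 17.91
anchor → Form 2025 (Group B): y = (6.0/2.9)(17.91 − 18.3) + 10.3 = 9.5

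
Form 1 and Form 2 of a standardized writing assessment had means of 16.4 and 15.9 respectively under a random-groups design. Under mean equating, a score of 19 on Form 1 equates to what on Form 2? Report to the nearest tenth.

Mean equating: y = x + (M_Y − M_X) = 19 + (15.9 − 16.4) = 18.5

18.5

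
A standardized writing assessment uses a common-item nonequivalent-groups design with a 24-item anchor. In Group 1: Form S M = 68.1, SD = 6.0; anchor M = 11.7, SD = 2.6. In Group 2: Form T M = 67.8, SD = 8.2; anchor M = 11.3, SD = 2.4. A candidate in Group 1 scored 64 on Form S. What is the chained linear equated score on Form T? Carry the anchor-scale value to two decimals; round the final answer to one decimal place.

Form S → anchor (Group 1): v = (2.6/6.0)(64 − 68.1) + 11.7 = 9.92
anchor → Form T (Group 2): y = (8.2/2.4)(9.92 − 11.3) + 67.8 = 63.1

63.1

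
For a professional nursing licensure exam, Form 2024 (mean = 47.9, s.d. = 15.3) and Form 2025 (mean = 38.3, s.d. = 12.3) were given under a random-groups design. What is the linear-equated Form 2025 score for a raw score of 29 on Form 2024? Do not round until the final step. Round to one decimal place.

Linear equating: y = (SD_Y/SD_X)(x − M_X) + M_Y
y = (12.3/15.3)(29 − 47.9) + 38.3
y = 0.803922 × -18.9 + 38.3 = -15.1941 + 38.3 = 23.1

23.1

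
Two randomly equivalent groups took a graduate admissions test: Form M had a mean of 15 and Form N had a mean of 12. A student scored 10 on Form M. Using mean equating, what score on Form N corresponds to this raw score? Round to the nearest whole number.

7

Mean equating: y = x + (M_Y − M_X) = 10 + (12 − 15) = 7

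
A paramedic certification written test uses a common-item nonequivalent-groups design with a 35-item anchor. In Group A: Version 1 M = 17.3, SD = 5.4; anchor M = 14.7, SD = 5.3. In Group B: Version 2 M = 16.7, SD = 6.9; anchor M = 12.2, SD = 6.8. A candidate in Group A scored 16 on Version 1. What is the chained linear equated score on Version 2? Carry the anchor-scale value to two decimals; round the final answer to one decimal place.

Version 1 → anchor (Group A): v = (5.3/5.4)(16 − 17.3) + 14.7 = 13.42
anchor → Version 2 (Group B): y = (6.9/6.8)(13.42 − 12.2) + 16.7 = 17.9

17.9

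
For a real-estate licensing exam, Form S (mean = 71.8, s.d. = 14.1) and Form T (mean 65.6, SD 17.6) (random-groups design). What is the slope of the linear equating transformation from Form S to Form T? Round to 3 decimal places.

1.248

A = SD_Y / SD_X = 17.6 / 14.1 = 1.248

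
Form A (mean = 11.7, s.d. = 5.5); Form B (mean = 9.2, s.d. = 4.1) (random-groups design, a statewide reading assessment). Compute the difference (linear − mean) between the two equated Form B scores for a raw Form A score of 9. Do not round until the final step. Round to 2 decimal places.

Mean-equated: 9 + (9.2 − 11.7) = 6.50
Linear-equated: (4.1/5.5)(9 − 11.7) + 9.2 = 7.187
Difference = 7.187 − 6.50 = 0.69

0.69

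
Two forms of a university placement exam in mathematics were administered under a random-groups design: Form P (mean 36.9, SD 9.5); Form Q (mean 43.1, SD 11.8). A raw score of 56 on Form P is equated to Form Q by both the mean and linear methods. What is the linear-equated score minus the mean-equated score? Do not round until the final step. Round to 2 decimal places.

Mean-equated: 56 + (43.1 − 36.9) = 62.20
Linear-equated: (11.8/9.5)(56 − 36.9) + 43.1 = 66.824
Difference = 66.824 − 62.20 = 4.62

4.62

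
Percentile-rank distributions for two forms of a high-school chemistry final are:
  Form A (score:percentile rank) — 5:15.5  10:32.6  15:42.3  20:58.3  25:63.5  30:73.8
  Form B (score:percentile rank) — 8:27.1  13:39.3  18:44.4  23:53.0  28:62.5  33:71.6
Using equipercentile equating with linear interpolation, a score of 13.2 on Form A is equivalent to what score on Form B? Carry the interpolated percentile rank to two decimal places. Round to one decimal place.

12.8

PR of 13.2 on Form A: 32.6 + (13.2 − 10)/(15 − 10) × (42.3 − 32.6) = 38.81
On Form B, PR 38.81 falls between score 8 (PR 27.1) and 13 (PR 39.3).
Interpolate: 8 + (38.81 − 27.1)/(39.3 − 27.1) × (13 − 8) = 12.8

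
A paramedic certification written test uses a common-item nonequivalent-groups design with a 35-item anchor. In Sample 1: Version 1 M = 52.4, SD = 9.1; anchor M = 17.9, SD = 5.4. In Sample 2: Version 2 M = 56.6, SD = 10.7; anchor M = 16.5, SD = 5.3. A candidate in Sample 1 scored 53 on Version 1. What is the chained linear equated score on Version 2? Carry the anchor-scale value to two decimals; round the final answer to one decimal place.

Version 1 → anchor (Sample 1): v = (5.4/9.1)(53 − 52.4) + 17.9 = 18.26
anchor → Version 2 (Sample 2): y = (10.7/5.3)(18.26 − 16.5) + 56.6 = 60.2

60.2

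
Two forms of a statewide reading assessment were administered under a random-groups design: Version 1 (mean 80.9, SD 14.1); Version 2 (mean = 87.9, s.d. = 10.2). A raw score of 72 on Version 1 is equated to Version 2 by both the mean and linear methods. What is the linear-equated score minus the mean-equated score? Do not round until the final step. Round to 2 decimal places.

Mean-equated: 72 + (87.9 − 80.9) = 79.00
Linear-equated: (10.2/14.1)(72 − 80.9) + 87.9 = 81.462
Difference = 81.462 − 79.00 = 2.46

2.46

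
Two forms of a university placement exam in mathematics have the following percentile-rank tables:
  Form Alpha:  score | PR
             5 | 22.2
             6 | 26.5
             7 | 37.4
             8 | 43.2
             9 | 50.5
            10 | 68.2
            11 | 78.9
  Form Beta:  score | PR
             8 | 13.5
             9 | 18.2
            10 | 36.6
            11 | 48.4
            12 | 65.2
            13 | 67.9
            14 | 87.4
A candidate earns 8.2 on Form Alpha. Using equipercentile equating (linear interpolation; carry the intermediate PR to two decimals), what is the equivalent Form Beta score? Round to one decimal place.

10.7

PR of 8.2 on Form Alpha: 43.2 + (8.2 − 8)/(9 − 8) × (50.5 − 43.2) = 44.66
On Form Beta, PR 44.66 falls between score 10 (PR 36.6) and 11 (PR 48.4).
Interpolate: 10 + (44.66 − 36.6)/(48.4 − 36.6) × (11 − 10) = 10.7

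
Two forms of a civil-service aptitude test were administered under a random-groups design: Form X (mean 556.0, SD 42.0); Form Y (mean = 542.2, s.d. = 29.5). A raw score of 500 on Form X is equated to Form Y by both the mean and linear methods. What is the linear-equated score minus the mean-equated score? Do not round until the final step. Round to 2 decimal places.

16.67

Mean-equated: 500 + (542.2 − 556.0) = 486.20
Linear-equated: (29.5/42.0)(500 − 556.0) + 542.2 = 502.867
Difference = 502.867 − 486.20 = 16.67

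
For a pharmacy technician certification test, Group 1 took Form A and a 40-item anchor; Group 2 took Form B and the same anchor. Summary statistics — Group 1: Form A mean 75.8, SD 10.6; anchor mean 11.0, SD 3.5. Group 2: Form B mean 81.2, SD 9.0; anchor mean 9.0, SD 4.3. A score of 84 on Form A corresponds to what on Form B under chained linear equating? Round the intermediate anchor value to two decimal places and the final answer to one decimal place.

91.1

Form A → anchor (Group 1): v = (3.5/10.6)(84 − 75.8) + 11.0 = 13.71
anchor → Form B (Group 2): y = (9.0/4.3)(13.71 − 9.0) + 81.2 = 91.1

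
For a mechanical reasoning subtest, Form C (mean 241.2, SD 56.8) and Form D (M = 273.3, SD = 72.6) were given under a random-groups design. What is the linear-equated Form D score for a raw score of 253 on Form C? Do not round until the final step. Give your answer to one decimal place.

Linear equating: y = (SD_Y/SD_X)(x − M_X) + M_Y
y = (72.6/56.8)(253 − 241.2) + 273.3
y = 1.278169 × 11.8 + 273.3 = 15.0824 + 273.3 = 288.4

288.4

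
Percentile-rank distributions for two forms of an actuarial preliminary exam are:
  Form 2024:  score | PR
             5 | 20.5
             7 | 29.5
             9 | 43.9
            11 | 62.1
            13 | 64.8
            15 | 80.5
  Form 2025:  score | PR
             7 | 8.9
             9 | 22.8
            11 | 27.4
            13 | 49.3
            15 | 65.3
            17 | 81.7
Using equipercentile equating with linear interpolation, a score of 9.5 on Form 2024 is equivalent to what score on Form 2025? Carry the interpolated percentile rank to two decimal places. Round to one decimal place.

PR of 9.5 on Form 2024: 43.9 + (9.5 − 9)/(11 − 9) × (62.1 − 43.9) = 48.45
On Form 2025, PR 48.45 falls between score 11 (PR 27.4) and 13 (PR 49.3).
Interpolate: 11 + (48.45 − 27.4)/(49.3 − 27.4) × (13 − 11) = 12.9

12.9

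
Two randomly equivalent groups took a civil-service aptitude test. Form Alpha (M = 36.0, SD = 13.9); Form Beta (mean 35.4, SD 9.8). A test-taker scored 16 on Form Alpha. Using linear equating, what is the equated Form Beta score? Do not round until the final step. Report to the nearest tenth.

21.3

Linear equating: y = (SD_Y/SD_X)(x − M_X) + M_Y
y = (9.8/13.9)(16 − 36.0) + 35.4
y = 0.705036 × -20.0 + 35.4 = -14.1007 + 35.4 = 21.3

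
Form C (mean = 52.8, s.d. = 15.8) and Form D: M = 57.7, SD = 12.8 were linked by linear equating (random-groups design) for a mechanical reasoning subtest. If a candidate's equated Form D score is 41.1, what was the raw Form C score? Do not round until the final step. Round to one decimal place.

32.3

Invert y = (SD_Y/SD_X)(x − M_X) + M_Y:
x = (SD_X/SD_Y)(y − M_Y) + M_X = (15.8/12.8)(41.1 − 57.7) + 52.8
x = 1.234375 × -16.600 + 52.8 = 32.3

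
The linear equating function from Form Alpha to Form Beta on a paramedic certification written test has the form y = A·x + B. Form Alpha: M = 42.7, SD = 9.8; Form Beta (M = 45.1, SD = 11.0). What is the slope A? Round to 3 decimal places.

A = SD_Y / SD_X = 11.0 / 9.8 = 1.122

1.122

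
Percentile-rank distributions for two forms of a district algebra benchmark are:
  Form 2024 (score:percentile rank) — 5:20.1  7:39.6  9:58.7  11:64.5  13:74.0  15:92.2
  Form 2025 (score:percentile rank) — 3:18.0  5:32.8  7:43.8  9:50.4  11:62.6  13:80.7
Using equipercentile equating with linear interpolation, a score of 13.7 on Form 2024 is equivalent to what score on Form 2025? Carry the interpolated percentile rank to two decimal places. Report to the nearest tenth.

PR of 13.7 on Form 2024: 74.0 + (13.7 − 13)/(15 − 13) × (92.2 − 74.0) = 80.37
On Form 2025, PR 80.37 falls between score 11 (PR 62.6) and 13 (PR 80.7).
Interpolate: 11 + (80.37 − 62.6)/(80.7 − 62.6) × (13 − 11) = 13.0

13.0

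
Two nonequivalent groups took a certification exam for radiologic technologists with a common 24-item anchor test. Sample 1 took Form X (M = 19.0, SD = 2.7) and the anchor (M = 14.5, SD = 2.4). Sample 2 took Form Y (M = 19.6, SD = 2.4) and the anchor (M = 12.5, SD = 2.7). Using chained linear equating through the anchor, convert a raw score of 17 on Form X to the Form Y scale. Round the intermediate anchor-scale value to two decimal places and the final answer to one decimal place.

19.8

Form X → anchor (Sample 1): v = (2.4/2.7)(17 − 19.0) + 14.5 = 12.72
anchor → Form Y (Sample 2): y = (2.4/2.7)(12.72 − 12.5) + 19.6 = 19.8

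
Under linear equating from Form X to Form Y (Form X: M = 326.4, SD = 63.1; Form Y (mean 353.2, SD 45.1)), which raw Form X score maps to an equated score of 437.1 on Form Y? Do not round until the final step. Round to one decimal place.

443.8

Invert y = (SD_Y/SD_X)(x − M_X) + M_Y:
x = (SD_X/SD_Y)(y − M_Y) + M_X = (63.1/45.1)(437.1 − 353.2) + 326.4
x = 1.399113 × 83.900 + 326.4 = 443.8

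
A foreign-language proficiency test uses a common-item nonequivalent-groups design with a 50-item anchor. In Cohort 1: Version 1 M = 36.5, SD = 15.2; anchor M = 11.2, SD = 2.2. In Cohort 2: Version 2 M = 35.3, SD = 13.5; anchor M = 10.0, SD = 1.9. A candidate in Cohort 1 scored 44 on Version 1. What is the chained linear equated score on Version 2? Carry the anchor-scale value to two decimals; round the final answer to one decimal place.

51.6

Version 1 → anchor (Cohort 1): v = (2.2/15.2)(44 − 36.5) + 11.2 = 12.29
anchor → Version 2 (Cohort 2): y = (13.5/1.9)(12.29 − 10.0) + 35.3 = 51.6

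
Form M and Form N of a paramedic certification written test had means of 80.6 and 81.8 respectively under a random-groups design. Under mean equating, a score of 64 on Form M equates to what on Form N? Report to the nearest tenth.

65.2

Mean equating: y = x + (M_Y − M_X) = 64 + (81.8 − 80.6) = 65.2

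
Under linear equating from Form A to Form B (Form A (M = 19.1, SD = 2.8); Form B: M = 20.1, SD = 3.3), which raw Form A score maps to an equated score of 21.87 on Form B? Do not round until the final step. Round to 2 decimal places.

Invert y = (SD_Y/SD_X)(x − M_X) + M_Y:
x = (SD_X/SD_Y)(y − M_Y) + M_X = (2.8/3.3)(21.87 − 20.1) + 19.1
x = 0.848485 × 1.770 + 19.1 = 20.60

20.60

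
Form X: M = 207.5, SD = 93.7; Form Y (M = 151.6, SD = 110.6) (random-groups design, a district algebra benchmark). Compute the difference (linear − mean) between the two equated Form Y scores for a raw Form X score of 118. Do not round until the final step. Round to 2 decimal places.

Mean-equated: 118 + (151.6 − 207.5) = 62.10
Linear-equated: (110.6/93.7)(118 − 207.5) + 151.6 = 45.958
Difference = 45.958 − 62.10 = -16.14

-16.14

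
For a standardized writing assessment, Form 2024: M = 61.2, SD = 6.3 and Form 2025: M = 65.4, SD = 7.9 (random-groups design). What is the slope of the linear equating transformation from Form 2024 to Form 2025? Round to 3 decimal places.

A = SD_Y / SD_X = 7.9 / 6.3 = 1.254

1.254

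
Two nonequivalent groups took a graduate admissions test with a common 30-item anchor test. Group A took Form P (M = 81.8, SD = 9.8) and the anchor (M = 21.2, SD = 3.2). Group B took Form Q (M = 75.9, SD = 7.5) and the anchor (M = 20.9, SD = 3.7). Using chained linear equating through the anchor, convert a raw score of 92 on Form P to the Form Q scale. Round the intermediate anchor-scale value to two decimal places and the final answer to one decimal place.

Form P → anchor (Group A): v = (3.2/9.8)(92 − 81.8) + 21.2 = 24.53
anchor → Form Q (Group B): y = (7.5/3.7)(24.53 − 20.9) + 75.9 = 83.3

83.3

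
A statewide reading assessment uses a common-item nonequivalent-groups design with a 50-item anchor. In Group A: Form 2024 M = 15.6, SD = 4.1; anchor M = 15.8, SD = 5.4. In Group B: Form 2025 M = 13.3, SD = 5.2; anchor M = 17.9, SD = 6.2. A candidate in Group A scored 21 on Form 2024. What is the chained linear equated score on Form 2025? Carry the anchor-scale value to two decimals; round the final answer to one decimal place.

17.5

Form 2024 → anchor (Group A): v = (5.4/4.1)(21 − 15.6) + 15.8 = 22.91
anchor → Form 2025 (Group B): y = (5.2/6.2)(22.91 − 17.9) + 13.3 = 17.5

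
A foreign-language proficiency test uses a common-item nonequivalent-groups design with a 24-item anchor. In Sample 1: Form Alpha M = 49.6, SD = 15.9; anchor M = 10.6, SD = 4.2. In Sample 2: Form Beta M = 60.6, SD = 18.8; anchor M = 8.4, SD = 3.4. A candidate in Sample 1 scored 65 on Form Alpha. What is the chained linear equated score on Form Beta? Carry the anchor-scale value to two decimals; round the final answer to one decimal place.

Form Alpha → anchor (Sample 1): v = (4.2/15.9)(65 − 49.6) + 10.6 = 14.67
anchor → Form Beta (Sample 2): y = (18.8/3.4)(14.67 − 8.4) + 60.6 = 95.3

95.3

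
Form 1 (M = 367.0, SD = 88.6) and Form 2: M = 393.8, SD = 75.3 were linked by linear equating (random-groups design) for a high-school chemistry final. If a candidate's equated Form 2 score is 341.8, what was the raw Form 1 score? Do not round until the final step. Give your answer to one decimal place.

Invert y = (SD_Y/SD_X)(x − M_X) + M_Y:
x = (SD_X/SD_Y)(y − M_Y) + M_X = (88.6/75.3)(341.8 − 393.8) + 367.0
x = 1.176627 × -52.000 + 367.0 = 305.8

305.8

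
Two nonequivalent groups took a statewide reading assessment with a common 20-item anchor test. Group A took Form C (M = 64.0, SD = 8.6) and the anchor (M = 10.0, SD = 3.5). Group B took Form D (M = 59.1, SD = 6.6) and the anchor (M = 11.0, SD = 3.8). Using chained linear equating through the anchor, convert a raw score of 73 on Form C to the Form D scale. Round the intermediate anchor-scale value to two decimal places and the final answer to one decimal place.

Form C → anchor (Group A): v = (3.5/8.6)(73 − 64.0) + 10.0 = 13.66
anchor → Form D (Group B): y = (6.6/3.8)(13.66 − 11.0) + 59.1 = 63.7

63.7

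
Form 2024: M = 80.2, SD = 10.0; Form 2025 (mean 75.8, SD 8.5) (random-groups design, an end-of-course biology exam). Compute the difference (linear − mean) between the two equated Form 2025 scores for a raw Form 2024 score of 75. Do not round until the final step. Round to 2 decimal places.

Mean-equated: 75 + (75.8 − 80.2) = 70.60
Linear-equated: (8.5/10.0)(75 − 80.2) + 75.8 = 71.380
Difference = 71.380 − 70.60 = 0.78

0.78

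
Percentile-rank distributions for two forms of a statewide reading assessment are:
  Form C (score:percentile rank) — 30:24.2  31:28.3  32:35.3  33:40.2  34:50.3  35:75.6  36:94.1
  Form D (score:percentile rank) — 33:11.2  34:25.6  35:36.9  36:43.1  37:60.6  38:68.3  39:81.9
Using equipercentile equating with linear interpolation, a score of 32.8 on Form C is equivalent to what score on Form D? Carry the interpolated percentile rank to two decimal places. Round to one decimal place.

35.4

PR of 32.8 on Form C: 35.3 + (32.8 − 32)/(33 − 32) × (40.2 − 35.3) = 39.22
On Form D, PR 39.22 falls between score 35 (PR 36.9) and 36 (PR 43.1).
Interpolate: 35 + (39.22 − 36.9)/(43.1 − 36.9) × (36 − 35) = 35.4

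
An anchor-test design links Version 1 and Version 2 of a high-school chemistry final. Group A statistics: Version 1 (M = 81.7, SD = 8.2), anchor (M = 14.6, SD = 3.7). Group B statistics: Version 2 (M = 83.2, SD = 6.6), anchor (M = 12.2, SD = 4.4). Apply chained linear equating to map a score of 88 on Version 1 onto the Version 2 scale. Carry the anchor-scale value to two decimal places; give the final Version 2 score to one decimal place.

91.1

Version 1 → anchor (Group A): v = (3.7/8.2)(88 − 81.7) + 14.6 = 17.44
anchor → Version 2 (Group B): y = (6.6/4.4)(17.44 − 12.2) + 83.2 = 91.1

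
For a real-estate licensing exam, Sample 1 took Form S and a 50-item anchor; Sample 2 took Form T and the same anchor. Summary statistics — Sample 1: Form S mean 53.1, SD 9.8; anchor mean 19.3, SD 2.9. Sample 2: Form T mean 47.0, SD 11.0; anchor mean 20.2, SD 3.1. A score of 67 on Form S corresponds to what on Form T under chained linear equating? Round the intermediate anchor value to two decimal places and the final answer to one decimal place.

Form S → anchor (Sample 1): v = (2.9/9.8)(67 − 53.1) + 19.3 = 23.41
anchor → Form T (Sample 2): y = (11.0/3.1)(23.41 − 20.2) + 47.0 = 58.4

58.4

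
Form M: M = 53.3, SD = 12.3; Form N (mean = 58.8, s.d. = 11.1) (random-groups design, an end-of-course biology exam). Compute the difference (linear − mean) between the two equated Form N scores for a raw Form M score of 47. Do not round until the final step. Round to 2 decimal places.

Mean-equated: 47 + (58.8 − 53.3) = 52.50
Linear-equated: (11.1/12.3)(47 − 53.3) + 58.8 = 53.115
Difference = 53.115 − 52.50 = 0.61

0.61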